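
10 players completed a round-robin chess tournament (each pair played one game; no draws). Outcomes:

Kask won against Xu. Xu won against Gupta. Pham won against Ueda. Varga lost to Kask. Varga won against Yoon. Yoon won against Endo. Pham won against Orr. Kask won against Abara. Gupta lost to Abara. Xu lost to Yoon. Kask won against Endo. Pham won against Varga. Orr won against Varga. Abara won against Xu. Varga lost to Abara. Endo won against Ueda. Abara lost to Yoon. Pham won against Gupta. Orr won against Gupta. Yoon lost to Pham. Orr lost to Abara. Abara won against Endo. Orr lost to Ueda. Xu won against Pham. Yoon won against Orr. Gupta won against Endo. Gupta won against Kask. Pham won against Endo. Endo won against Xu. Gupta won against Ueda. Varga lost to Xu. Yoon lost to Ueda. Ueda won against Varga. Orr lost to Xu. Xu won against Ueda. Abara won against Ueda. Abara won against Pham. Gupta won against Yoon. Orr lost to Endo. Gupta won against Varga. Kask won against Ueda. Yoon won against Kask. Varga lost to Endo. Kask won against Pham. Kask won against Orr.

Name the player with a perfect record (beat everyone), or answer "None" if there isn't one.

Highest win total is Kask with 7 (out of 9 possible).
Kask lost to Gupta, Yoon, so no player went undefeated.

None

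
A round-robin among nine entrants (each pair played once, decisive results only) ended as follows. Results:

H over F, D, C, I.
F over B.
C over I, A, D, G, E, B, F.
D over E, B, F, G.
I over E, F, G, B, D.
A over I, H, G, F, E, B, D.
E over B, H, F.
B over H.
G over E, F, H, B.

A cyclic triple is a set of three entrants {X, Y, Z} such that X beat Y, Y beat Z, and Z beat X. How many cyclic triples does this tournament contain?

11

Win totals: A 7, B 1, C 7, D 4, E 3, F 1, G 4, H 4, I 5.
An entrant with w wins dominates both others in C(w,2) triples; summing gives 21 + 0 + 21 + 6 + 3 + 0 + 6 + 6 + 10 = 73 transitive triples.
Total triples C(9,3) = 84, so cyclic triples = 84 − 73 = 11.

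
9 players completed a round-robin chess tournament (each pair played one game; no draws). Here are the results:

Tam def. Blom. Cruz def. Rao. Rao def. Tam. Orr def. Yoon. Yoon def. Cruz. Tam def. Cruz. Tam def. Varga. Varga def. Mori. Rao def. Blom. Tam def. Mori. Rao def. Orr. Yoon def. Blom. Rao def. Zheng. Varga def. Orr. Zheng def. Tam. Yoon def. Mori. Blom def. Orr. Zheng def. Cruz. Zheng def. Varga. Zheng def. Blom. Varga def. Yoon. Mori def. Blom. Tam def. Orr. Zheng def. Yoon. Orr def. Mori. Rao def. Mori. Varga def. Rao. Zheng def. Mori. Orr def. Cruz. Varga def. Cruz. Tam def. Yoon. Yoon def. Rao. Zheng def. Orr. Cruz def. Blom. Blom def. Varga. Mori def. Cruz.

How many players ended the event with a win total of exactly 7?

1

Win totals: Rao 5, Varga 5, Orr 3, Blom 2, Mori 2, Tam 6, Yoon 4, Zheng 7, Cruz 2.
Exactly 7: Zheng — 1 player.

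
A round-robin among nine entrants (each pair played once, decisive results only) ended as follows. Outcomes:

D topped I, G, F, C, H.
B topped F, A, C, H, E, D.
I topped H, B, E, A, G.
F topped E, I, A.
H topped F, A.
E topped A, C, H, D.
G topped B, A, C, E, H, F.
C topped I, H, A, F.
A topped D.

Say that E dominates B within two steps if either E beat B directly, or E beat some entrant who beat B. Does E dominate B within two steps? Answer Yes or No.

No

E did not beat B directly.
E beat A, C, D, H, but each of them lost to B. No two-step path.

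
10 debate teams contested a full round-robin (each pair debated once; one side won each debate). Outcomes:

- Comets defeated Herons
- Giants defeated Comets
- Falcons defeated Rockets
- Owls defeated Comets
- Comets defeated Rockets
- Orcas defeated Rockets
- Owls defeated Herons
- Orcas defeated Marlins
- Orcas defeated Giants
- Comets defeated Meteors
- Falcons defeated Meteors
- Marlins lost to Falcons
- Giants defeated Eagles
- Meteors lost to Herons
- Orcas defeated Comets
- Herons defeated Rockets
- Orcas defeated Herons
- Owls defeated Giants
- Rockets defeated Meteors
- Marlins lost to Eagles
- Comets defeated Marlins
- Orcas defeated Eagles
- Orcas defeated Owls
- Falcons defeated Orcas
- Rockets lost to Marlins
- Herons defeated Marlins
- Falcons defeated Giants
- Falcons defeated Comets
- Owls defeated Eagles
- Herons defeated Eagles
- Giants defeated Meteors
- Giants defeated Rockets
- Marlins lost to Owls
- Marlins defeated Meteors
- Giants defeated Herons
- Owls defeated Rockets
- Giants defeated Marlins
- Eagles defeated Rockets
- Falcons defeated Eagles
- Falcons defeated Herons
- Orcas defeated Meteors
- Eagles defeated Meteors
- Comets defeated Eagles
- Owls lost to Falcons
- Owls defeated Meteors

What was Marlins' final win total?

2

Marlins' results: beat Rockets, Meteors; lost to Orcas, Comets, Herons, Owls, Falcons, Eagles, Giants.
That is 2 wins.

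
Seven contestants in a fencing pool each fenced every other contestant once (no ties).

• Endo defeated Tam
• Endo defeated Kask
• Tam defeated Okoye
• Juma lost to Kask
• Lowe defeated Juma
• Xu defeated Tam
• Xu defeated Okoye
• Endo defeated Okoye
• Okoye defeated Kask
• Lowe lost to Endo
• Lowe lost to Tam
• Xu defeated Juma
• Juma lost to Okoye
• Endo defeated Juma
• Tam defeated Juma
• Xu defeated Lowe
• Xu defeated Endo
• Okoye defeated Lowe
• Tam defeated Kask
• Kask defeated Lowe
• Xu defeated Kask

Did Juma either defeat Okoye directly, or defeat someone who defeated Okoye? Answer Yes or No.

No

Juma did not beat Okoye directly.
Juma beat no one, so there is no intermediate fencer.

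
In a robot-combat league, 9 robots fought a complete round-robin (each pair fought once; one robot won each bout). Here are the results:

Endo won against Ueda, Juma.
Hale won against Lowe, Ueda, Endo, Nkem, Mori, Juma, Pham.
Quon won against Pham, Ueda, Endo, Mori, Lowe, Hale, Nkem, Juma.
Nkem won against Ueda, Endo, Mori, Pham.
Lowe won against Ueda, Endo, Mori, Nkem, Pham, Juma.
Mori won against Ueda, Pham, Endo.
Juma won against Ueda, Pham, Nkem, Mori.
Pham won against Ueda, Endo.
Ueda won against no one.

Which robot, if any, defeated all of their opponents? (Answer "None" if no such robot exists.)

Quon

Quon has 8 wins out of 8 opponents — a perfect record.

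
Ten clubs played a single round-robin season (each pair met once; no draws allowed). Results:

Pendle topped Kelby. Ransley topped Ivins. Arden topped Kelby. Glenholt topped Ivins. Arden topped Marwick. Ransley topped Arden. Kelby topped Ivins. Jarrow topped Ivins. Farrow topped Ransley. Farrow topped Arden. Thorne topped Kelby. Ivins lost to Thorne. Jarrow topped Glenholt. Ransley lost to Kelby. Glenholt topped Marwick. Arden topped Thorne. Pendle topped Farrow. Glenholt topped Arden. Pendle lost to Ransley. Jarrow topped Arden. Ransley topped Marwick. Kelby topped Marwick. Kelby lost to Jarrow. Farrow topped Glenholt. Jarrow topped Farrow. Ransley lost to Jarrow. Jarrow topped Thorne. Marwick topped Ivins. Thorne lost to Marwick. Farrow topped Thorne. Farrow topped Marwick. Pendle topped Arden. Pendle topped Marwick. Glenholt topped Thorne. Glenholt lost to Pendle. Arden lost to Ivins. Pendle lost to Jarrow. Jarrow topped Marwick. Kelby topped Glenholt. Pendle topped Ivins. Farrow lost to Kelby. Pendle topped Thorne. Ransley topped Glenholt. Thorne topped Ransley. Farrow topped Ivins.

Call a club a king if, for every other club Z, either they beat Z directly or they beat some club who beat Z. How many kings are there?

1

Kelby cannot reach Jarrow in two steps.
Ivins cannot reach Glenholt, Farrow, Pendle, Ransley, Jarrow in two steps.
Arden cannot reach Pendle, Jarrow in two steps.
Marwick cannot reach Glenholt, Farrow, Pendle, Jarrow in two steps.
Glenholt cannot reach Farrow, Pendle, Jarrow in two steps.
Farrow cannot reach Jarrow in two steps.
Pendle cannot reach Jarrow in two steps.
Ransley cannot reach Jarrow in two steps.
Jarrow reaches everyone (king).
Thorne cannot reach Jarrow in two steps.
Kings: Jarrow — 1.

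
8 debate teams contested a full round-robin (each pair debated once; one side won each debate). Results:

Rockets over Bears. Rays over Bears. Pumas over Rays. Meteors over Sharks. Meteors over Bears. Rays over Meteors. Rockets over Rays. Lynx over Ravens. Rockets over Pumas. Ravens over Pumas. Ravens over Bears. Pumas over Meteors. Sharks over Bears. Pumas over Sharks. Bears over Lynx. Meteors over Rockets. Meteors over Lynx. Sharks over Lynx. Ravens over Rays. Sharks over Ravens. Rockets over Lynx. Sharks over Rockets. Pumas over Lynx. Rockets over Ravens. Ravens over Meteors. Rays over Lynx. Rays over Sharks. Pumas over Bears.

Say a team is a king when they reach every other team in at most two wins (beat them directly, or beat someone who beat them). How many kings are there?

Bears cannot reach Rockets, Sharks, Rays, Meteors, Pumas in two steps.
Rockets reaches everyone (king).
Ravens reaches everyone (king).
Lynx cannot reach Rockets, Sharks in two steps.
Sharks reaches everyone (king).
Rays cannot reach Pumas in two steps.
Meteors reaches everyone (king).
Pumas reaches everyone (king).
Kings: Rockets, Ravens, Sharks, Meteors, Pumas — 5.

5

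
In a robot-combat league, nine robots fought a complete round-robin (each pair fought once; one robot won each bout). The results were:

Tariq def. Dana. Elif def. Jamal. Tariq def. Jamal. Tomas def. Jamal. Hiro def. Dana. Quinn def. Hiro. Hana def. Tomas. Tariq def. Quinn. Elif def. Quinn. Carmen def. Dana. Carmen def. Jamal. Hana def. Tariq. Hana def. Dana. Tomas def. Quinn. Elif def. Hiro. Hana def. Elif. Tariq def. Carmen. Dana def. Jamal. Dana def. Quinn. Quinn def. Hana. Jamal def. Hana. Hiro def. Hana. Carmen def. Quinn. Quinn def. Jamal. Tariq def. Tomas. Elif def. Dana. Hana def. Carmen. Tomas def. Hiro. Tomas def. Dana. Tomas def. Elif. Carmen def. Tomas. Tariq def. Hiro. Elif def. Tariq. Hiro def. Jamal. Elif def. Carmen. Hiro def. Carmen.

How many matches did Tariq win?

Tariq's results: beat Dana, Carmen, Jamal, Tomas, Hiro, Quinn; lost to Elif, Hana.
That is 6 wins.

6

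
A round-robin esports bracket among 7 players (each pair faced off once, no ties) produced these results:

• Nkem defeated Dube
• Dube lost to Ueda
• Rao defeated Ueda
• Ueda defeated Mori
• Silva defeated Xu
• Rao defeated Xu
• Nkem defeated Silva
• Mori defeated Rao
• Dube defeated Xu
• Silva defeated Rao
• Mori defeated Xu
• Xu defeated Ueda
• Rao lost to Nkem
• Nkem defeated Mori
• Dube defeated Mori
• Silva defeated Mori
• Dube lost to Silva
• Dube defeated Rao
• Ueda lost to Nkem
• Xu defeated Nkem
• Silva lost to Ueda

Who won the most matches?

Win totals: Ueda 3, Nkem 5, Mori 2, Silva 4, Xu 2, Dube 3, Rao 2.
Nkem leads with 5 wins (next highest: 4).

Nkem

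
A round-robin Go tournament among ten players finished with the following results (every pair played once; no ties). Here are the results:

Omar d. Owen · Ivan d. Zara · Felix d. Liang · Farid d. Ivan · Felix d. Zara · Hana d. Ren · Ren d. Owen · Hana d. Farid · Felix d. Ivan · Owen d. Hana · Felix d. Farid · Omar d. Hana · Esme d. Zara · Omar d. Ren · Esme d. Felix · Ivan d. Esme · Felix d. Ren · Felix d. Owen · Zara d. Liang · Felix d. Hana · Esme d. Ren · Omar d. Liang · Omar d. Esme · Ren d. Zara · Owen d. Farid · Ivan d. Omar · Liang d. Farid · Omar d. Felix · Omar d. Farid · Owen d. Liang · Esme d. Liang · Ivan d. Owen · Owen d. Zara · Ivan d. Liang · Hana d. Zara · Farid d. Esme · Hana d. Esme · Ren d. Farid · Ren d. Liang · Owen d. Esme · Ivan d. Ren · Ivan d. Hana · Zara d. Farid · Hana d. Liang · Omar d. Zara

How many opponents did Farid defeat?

Farid's results: beat Esme, Ivan; lost to Hana, Ren, Omar, Owen, Felix, Liang, Zara.
That is 2 wins.

2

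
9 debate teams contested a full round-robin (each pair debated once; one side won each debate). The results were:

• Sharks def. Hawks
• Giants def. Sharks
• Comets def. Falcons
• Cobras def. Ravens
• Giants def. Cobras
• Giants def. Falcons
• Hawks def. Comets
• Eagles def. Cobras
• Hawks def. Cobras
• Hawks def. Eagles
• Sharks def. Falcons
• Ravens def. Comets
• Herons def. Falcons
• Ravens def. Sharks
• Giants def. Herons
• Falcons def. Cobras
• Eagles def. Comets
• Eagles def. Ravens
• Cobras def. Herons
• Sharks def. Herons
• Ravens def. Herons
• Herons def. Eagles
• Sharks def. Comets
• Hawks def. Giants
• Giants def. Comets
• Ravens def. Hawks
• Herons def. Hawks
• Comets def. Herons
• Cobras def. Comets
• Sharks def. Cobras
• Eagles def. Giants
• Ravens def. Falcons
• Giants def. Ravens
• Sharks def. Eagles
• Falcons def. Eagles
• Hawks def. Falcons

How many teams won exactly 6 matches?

Win totals: Giants 6, Cobras 3, Sharks 6, Comets 2, Herons 3, Hawks 5, Ravens 5, Eagles 4, Falcons 2.
Exactly 6: Giants, Sharks — 2 teams.

2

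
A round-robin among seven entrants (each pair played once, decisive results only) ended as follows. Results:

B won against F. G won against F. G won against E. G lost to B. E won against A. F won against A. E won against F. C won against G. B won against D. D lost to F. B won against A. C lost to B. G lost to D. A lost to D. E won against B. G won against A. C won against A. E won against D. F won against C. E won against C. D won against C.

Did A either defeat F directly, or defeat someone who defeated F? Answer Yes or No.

A did not beat F directly.
A beat no one, so there is no intermediate entrant.

No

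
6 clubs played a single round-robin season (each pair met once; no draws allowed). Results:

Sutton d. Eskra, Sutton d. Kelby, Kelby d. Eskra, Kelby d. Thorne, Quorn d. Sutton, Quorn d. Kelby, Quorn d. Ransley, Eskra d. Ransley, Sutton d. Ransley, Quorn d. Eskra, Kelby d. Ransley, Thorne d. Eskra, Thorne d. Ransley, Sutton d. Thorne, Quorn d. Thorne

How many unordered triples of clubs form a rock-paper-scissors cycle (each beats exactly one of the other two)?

0

Win totals: Sutton 4, Quorn 5, Ransley 0, Eskra 1, Kelby 3, Thorne 2.
A club with w wins dominates both others in C(w,2) triples; summing gives 6 + 10 + 0 + 0 + 3 + 1 = 20 transitive triples.
Total triples C(6,3) = 20, so cyclic triples = 20 − 20 = 0.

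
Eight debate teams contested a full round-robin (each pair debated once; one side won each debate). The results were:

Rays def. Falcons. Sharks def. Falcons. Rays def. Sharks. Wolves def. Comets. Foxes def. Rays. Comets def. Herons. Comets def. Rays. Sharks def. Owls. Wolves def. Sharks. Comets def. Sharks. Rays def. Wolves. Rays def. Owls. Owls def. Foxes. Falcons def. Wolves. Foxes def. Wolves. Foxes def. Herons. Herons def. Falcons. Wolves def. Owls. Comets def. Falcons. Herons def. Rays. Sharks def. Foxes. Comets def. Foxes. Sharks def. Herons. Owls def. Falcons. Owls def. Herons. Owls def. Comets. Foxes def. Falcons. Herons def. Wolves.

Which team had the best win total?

Win totals: Falcons 1, Comets 5, Foxes 4, Wolves 3, Sharks 4, Owls 4, Rays 4, Herons 3.
Comets leads with 5 wins (next highest: 4).

Comets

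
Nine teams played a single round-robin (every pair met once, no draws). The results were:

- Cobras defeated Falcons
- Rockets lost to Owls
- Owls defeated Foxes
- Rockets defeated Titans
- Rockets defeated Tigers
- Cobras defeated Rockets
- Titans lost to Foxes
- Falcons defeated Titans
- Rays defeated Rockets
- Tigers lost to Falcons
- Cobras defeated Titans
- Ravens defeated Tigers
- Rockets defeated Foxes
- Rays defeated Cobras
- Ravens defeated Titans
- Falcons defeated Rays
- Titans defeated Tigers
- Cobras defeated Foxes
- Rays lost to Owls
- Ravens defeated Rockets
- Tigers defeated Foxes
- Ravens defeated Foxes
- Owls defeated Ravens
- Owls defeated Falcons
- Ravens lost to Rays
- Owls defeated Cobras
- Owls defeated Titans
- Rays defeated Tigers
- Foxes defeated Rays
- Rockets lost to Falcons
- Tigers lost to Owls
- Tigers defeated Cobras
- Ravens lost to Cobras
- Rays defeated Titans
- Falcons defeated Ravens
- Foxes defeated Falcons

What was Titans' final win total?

1

Titans' results: beat Tigers; lost to Rays, Cobras, Ravens, Owls, Falcons, Foxes, Rockets.
That is 1 win.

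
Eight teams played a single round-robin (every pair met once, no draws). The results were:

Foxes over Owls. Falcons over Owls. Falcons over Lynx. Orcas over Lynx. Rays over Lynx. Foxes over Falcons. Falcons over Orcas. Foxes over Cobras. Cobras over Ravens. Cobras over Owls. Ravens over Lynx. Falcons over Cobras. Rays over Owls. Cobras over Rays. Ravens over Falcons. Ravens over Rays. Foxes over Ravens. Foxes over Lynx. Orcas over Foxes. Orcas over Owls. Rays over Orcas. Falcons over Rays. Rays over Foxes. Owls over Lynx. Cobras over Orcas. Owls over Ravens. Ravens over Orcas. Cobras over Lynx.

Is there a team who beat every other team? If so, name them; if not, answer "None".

None

Highest win total is Foxes with 5 (out of 7 possible).
Foxes lost to Rays, Orcas, so no team went undefeated.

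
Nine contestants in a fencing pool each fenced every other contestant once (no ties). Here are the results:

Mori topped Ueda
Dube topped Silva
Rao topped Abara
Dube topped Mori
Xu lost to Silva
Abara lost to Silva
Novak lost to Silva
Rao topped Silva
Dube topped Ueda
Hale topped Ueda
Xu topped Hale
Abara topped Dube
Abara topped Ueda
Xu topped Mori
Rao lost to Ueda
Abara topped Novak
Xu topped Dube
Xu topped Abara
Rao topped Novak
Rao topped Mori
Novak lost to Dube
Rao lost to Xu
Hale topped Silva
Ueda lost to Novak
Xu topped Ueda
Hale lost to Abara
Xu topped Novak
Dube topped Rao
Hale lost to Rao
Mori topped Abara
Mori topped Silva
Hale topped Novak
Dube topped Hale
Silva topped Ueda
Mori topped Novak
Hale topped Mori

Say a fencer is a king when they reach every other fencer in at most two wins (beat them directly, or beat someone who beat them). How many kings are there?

Novak cannot reach Xu, Silva, Mori, Abara, Hale, Dube in two steps.
Xu reaches everyone (king).
Rao reaches everyone (king).
Silva reaches everyone (king).
Ueda cannot reach Xu, Dube in two steps.
Mori reaches everyone (king).
Abara cannot reach Xu in two steps.
Hale cannot reach Dube in two steps.
Dube reaches everyone (king).
Kings: Xu, Rao, Silva, Mori, Dube — 5.

5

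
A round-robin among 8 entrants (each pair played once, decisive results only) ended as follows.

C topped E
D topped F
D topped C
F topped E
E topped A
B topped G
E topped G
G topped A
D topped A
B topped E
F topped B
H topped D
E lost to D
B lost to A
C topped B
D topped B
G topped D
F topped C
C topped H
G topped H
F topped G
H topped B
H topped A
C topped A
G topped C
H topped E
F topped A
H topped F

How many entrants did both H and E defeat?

1

H beat: A, B, D, E, F.
E beat: A, G.
Both beat: A — 1.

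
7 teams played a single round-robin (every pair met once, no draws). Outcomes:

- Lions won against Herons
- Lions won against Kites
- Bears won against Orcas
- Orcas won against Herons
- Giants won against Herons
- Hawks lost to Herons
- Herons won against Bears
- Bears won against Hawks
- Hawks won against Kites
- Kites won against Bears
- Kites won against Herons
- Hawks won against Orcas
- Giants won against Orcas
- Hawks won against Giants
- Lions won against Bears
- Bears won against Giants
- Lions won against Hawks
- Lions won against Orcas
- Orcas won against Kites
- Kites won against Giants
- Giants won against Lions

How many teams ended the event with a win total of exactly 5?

1

Win totals: Kites 3, Hawks 3, Herons 2, Bears 3, Lions 5, Orcas 2, Giants 3.
Exactly 5: Lions — 1 team.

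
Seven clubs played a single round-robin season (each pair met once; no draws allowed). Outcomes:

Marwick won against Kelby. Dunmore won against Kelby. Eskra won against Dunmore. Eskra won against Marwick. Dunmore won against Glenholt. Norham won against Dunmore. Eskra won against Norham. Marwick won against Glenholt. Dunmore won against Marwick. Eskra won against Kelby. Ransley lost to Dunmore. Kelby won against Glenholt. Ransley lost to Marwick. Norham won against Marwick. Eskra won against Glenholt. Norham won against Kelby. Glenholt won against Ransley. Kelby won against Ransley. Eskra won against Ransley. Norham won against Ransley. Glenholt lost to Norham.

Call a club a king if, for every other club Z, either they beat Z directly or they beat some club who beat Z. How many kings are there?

1

Kelby cannot reach Eskra, Dunmore, Marwick, Norham in two steps.
Ransley cannot reach Kelby, Eskra, Dunmore, Glenholt, Marwick, Norham in two steps.
Eskra reaches everyone (king).
Dunmore cannot reach Eskra, Norham in two steps.
Glenholt cannot reach Kelby, Eskra, Dunmore, Marwick, Norham in two steps.
Marwick cannot reach Eskra, Dunmore, Norham in two steps.
Norham cannot reach Eskra in two steps.
Kings: Eskra — 1.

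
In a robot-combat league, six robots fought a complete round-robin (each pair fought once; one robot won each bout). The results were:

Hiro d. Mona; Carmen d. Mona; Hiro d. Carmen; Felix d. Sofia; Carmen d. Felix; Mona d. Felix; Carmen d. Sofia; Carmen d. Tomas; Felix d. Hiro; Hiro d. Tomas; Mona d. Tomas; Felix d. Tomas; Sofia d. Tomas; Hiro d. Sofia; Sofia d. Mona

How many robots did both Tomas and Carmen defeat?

0

Tomas beat: no one.
Carmen beat: Felix, Mona, Sofia, Tomas.
No one was beaten by both.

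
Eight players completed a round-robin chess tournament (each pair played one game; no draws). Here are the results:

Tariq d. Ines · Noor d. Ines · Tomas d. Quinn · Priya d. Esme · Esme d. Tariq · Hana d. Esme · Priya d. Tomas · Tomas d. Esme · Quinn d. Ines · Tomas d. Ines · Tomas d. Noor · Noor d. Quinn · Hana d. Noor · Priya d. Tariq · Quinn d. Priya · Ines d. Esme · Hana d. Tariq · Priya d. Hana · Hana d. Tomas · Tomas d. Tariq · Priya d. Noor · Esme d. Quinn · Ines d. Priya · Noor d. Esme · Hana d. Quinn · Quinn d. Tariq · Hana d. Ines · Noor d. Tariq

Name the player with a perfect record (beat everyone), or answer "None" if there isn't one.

None

Highest win total is Hana with 6 (out of 7 possible).
Hana lost to Priya, so no player went undefeated.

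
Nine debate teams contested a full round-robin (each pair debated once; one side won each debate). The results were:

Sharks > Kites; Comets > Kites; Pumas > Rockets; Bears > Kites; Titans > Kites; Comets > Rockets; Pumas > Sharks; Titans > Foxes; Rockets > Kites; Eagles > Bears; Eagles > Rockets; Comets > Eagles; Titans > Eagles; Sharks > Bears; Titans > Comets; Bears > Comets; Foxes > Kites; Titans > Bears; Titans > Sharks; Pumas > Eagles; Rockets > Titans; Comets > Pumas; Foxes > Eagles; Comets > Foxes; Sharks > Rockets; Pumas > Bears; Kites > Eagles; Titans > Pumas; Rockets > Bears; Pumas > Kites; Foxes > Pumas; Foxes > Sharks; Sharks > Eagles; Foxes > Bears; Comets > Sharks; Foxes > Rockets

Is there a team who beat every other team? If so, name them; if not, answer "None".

None

Highest win total is Titans with 7 (out of 8 possible).
Titans lost to Rockets, so no team went undefeated.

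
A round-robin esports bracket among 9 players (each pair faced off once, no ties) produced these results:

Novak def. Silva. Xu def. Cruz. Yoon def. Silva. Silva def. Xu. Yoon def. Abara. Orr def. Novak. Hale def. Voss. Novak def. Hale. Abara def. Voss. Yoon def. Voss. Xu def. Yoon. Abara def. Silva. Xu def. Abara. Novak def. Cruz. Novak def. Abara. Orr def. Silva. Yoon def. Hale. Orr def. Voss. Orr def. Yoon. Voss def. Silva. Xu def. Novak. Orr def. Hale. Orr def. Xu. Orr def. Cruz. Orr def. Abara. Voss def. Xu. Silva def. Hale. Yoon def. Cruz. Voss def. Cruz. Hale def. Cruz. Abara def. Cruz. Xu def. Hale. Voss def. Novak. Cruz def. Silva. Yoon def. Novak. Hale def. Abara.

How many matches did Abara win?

Abara's results: beat Voss, Silva, Cruz; lost to Hale, Orr, Novak, Xu, Yoon.
That is 3 wins.

3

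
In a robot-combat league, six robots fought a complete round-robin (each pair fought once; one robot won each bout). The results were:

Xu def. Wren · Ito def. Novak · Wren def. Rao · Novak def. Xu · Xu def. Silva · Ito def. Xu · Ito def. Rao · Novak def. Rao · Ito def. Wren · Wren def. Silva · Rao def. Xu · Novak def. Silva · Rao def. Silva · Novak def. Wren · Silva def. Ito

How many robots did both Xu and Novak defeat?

Xu beat: Wren, Silva.
Novak beat: Xu, Wren, Rao, Silva.
Both beat: Wren, Silva — 2.

2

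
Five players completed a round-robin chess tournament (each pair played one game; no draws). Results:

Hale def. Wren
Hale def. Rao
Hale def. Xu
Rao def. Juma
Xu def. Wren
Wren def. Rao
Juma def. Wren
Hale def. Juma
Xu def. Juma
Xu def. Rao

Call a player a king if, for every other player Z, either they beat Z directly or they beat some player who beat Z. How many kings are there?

1

Juma cannot reach Hale, Xu in two steps.
Rao cannot reach Hale, Xu in two steps.
Hale reaches everyone (king).
Wren cannot reach Hale, Xu in two steps.
Xu cannot reach Hale in two steps.
Kings: Hale — 1.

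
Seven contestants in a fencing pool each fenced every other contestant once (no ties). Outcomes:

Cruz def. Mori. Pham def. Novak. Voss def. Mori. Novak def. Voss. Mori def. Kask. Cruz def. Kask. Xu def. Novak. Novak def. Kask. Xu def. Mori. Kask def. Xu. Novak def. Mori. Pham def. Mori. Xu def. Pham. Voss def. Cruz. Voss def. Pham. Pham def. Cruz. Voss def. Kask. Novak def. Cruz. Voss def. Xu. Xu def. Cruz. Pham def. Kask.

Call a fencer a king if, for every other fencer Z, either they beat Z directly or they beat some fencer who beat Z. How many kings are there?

4

Mori cannot reach Cruz, Voss, Pham, Novak in two steps.
Xu reaches everyone (king).
Kask cannot reach Voss in two steps.
Cruz cannot reach Voss, Pham, Novak in two steps.
Voss reaches everyone (king).
Pham reaches everyone (king).
Novak reaches everyone (king).
Kings: Xu, Voss, Pham, Novak — 4.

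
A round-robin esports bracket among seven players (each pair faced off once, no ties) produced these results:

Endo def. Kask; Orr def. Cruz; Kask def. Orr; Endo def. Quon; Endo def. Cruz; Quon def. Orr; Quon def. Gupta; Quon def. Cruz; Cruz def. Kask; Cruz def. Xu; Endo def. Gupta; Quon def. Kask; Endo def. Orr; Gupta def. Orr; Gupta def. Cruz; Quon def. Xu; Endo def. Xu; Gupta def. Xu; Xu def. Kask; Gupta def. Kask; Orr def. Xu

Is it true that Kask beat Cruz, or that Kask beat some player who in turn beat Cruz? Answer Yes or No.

Yes

Kask did not beat Cruz directly.
Kask beat Orr. Of those, Orr beat Cruz.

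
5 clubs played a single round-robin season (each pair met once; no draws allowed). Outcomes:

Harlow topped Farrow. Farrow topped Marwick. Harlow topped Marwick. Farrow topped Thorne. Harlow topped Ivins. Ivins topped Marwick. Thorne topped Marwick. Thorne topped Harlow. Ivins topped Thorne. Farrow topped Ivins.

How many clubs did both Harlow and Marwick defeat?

0

Harlow beat: Farrow, Ivins, Marwick.
Marwick beat: no one.
No one was beaten by both.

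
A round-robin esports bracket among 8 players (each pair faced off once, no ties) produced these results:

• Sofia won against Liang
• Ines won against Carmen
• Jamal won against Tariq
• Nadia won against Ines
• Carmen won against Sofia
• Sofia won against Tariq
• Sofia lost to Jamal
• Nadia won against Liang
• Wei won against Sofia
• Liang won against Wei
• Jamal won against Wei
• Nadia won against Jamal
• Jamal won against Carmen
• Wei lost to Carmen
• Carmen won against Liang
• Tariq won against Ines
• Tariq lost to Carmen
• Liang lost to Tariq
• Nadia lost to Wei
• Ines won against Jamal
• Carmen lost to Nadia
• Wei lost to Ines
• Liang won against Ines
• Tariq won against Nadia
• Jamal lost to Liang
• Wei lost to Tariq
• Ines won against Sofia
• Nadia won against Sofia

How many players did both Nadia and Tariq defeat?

Nadia beat: Carmen, Liang, Sofia, Jamal, Ines.
Tariq beat: Wei, Liang, Nadia, Ines.
Both beat: Liang, Ines — 2.

2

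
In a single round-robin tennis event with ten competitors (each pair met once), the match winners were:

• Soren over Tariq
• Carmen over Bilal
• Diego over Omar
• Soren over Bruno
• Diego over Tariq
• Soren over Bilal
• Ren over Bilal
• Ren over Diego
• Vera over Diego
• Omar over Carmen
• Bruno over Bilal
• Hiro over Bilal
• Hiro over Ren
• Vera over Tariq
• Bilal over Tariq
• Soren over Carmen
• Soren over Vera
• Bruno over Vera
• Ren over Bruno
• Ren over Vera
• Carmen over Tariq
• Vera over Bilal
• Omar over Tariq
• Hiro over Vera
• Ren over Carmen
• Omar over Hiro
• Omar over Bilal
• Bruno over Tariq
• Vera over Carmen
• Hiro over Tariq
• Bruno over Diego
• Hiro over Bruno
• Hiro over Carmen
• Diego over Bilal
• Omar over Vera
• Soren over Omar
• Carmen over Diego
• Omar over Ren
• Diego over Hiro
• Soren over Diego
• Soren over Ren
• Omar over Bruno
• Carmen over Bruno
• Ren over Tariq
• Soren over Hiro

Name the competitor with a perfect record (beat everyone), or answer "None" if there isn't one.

Soren has 9 wins out of 9 opponents — a perfect record.

Soren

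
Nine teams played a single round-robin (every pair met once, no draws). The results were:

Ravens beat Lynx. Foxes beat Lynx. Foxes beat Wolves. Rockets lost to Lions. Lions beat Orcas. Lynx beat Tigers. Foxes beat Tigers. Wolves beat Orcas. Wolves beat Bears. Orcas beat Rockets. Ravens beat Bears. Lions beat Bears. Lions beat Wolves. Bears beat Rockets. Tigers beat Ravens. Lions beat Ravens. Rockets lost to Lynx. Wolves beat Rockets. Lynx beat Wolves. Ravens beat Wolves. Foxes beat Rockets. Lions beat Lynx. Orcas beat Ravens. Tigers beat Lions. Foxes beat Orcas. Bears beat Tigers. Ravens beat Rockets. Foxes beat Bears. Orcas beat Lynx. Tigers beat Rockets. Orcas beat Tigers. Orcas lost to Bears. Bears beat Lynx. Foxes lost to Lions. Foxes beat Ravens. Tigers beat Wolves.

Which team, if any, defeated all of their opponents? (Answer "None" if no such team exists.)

None

Highest win total is Lions with 7 (out of 8 possible).
Lions lost to Tigers, so no team went undefeated.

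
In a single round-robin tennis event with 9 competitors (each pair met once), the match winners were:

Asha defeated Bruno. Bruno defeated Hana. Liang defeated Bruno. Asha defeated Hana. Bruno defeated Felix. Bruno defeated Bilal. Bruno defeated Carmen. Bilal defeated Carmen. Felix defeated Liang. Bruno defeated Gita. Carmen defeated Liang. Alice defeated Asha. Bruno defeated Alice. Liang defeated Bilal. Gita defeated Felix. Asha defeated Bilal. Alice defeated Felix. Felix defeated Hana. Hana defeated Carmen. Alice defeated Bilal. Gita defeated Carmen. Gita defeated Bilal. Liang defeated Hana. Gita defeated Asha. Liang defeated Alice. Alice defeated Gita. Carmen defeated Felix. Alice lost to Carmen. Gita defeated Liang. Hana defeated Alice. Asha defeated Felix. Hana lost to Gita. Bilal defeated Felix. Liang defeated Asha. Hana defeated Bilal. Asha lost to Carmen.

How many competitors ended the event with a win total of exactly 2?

Win totals: Asha 4, Carmen 4, Bruno 6, Hana 3, Gita 6, Liang 5, Felix 2, Alice 4, Bilal 2.
Exactly 2: Felix, Bilal — 2 competitors.

2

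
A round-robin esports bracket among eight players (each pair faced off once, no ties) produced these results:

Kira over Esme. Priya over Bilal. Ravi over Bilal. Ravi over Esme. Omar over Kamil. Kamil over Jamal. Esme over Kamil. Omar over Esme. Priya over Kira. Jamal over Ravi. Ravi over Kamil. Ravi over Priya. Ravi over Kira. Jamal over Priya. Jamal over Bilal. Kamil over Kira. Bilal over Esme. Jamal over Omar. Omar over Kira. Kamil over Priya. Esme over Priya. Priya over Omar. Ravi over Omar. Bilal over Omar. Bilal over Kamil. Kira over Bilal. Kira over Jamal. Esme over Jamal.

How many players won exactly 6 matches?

1

Win totals: Omar 3, Kamil 3, Kira 3, Bilal 3, Jamal 4, Esme 3, Ravi 6, Priya 3.
Exactly 6: Ravi — 1 player.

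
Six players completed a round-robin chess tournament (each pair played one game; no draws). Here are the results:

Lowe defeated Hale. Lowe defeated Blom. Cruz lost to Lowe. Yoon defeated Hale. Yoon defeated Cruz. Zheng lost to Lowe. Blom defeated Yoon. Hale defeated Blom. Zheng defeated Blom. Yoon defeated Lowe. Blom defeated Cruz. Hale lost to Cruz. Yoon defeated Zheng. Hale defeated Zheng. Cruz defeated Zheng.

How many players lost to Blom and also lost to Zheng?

Blom beat: Cruz, Yoon.
Zheng beat: Blom.
No one was beaten by both.

0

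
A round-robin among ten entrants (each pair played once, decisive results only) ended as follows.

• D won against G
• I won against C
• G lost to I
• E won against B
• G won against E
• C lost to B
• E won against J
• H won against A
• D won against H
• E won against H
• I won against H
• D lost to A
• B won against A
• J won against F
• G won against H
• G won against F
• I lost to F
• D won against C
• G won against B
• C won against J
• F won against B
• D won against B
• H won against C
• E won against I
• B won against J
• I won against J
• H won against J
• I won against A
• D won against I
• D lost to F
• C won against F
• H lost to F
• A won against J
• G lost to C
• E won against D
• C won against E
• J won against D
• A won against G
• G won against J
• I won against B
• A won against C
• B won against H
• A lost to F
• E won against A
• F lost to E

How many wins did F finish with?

5

F's results: beat A, B, D, H, I; lost to C, E, G, J.
That is 5 wins.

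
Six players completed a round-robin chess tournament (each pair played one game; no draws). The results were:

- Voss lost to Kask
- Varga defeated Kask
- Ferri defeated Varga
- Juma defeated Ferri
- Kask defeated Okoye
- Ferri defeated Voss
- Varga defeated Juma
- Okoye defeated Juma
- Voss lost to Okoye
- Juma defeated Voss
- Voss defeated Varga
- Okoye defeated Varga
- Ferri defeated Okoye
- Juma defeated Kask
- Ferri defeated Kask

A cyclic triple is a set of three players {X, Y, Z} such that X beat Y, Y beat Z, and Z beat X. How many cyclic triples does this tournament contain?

6

Of the C(6,3) = 20 triples, the cyclic ones are: {Varga, Voss, Kask}; {Varga, Voss, Juma}; {Varga, Okoye, Kask}; {Varga, Juma, Ferri}; {Okoye, Kask, Juma}; {Okoye, Juma, Ferri}.
That is 6.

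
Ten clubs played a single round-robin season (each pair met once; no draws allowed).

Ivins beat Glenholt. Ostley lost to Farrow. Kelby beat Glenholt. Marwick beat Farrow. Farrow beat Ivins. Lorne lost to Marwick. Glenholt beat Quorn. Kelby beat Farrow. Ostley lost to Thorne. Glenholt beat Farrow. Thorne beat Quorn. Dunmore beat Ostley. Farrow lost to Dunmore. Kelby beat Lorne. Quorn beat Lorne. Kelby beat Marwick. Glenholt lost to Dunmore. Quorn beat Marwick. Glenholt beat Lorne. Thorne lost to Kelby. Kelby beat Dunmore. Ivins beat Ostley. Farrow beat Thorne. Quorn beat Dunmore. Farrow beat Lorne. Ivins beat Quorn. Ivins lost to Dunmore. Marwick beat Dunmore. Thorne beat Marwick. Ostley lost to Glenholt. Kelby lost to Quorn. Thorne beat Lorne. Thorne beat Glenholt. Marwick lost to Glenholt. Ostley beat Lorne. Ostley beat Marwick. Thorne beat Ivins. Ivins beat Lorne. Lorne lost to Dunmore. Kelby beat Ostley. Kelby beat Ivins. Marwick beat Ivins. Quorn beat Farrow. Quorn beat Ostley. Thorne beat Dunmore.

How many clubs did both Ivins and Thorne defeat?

Ivins beat: Lorne, Ostley, Quorn, Glenholt.
Thorne beat: Dunmore, Lorne, Ostley, Ivins, Quorn, Marwick, Glenholt.
Both beat: Lorne, Ostley, Quorn, Glenholt — 4.

4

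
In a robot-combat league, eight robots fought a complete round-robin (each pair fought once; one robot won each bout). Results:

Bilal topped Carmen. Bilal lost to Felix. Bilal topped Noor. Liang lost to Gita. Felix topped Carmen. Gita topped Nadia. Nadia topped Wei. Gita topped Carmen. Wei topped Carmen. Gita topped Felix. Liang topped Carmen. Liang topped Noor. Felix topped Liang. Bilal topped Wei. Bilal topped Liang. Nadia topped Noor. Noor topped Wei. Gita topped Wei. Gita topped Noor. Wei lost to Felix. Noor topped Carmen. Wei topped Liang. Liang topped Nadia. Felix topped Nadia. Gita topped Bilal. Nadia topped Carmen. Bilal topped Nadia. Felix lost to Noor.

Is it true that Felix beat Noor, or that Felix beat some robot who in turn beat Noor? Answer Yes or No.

Felix did not beat Noor directly.
Felix beat Nadia, Liang, Bilal, Carmen, Wei. Of those, Nadia beat Noor.

Yes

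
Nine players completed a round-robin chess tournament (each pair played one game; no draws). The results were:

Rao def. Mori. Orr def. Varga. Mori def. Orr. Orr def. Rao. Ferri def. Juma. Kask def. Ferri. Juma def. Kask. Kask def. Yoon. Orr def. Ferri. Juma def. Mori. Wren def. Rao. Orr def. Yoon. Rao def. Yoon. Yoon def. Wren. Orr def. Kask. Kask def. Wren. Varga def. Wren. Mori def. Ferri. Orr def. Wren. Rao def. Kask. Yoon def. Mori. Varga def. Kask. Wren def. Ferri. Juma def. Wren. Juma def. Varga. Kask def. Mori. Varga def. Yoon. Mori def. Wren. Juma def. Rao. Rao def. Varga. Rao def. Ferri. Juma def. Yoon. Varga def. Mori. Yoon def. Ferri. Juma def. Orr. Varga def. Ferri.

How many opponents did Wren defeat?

2

Wren's results: beat Rao, Ferri; lost to Orr, Mori, Juma, Yoon, Varga, Kask.
That is 2 wins.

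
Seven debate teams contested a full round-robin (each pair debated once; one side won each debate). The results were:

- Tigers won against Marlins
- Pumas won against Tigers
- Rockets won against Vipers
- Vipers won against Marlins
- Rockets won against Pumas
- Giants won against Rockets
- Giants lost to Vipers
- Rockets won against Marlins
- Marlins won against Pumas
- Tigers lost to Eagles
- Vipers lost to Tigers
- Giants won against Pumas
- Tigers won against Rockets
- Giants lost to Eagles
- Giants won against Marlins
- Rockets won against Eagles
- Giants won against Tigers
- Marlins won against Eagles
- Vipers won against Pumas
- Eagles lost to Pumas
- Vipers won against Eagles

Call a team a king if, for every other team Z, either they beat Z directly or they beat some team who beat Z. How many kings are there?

Giants reaches everyone (king).
Tigers reaches everyone (king).
Rockets reaches everyone (king).
Eagles reaches everyone (king).
Vipers reaches everyone (king).
Pumas reaches everyone (king).
Marlins cannot reach Rockets, Vipers in two steps.
Kings: Giants, Tigers, Rockets, Eagles, Vipers, Pumas — 6.

6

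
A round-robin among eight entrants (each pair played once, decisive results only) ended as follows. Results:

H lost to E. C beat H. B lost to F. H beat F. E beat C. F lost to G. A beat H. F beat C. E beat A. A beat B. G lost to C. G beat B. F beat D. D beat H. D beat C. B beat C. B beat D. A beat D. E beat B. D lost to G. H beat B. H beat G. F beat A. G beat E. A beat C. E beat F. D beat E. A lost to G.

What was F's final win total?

4

F's results: beat A, B, C, D; lost to E, G, H.
That is 4 wins.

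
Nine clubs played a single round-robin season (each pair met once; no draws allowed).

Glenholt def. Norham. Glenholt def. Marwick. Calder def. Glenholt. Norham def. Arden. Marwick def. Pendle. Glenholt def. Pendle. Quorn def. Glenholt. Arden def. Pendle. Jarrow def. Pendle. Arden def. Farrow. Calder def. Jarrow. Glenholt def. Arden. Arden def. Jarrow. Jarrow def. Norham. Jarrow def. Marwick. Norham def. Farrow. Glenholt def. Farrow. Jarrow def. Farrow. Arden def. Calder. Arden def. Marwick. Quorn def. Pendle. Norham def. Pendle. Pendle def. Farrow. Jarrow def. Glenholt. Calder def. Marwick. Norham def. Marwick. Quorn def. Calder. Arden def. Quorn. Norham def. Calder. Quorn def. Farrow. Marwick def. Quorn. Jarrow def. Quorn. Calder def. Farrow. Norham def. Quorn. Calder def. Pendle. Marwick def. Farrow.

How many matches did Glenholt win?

5

Glenholt's results: beat Arden, Norham, Pendle, Farrow, Marwick; lost to Jarrow, Calder, Quorn.
That is 5 wins.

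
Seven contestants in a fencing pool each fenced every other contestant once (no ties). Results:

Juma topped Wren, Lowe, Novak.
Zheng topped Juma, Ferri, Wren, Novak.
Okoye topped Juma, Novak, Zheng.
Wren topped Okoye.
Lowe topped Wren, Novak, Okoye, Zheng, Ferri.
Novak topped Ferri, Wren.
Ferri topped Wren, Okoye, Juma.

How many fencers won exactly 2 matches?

1

Win totals: Okoye 3, Ferri 3, Zheng 4, Lowe 5, Juma 3, Novak 2, Wren 1.
Exactly 2: Novak — 1 fencer.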